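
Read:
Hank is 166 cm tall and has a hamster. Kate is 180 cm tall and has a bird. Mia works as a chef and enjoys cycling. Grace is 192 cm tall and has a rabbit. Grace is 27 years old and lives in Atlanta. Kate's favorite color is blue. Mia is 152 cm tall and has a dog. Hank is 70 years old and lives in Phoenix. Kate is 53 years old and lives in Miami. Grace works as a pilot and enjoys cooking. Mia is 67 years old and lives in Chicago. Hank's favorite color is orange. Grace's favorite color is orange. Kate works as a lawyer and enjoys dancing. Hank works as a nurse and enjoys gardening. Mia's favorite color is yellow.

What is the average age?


Sum=217, n=4, avg=54.25

54.25


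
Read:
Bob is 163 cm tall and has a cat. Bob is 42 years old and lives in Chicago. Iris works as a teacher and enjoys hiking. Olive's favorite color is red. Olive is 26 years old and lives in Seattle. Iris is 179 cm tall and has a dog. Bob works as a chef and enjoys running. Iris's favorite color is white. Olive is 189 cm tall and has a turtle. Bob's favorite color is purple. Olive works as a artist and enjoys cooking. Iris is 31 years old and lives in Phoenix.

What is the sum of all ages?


42+31+26 = 99

99


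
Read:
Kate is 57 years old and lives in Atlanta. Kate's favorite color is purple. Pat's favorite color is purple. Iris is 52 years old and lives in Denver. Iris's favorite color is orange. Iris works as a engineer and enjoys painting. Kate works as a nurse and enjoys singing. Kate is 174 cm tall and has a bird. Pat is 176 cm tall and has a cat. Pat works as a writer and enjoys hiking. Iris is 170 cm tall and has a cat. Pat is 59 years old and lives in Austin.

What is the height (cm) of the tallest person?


Tallest: Pat at 176 cm

176


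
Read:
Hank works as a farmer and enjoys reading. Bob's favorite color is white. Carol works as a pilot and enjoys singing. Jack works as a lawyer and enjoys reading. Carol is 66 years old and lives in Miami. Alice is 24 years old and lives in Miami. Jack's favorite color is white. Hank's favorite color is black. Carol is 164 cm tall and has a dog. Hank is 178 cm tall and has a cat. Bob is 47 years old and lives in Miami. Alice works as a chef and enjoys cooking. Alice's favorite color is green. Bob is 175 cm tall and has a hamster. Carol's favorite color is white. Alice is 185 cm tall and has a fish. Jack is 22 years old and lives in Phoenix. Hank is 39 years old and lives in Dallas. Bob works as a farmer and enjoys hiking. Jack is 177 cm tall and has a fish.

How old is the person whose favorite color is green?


Person with favorite color=green is Alice, age 24

24


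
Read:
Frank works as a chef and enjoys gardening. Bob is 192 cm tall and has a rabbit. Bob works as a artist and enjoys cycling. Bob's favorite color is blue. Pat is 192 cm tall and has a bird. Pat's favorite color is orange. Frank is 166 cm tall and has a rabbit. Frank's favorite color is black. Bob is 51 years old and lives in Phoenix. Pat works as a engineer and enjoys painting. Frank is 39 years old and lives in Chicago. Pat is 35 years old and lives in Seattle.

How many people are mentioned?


People: Pat, Frank, Bob. Count = 3

3


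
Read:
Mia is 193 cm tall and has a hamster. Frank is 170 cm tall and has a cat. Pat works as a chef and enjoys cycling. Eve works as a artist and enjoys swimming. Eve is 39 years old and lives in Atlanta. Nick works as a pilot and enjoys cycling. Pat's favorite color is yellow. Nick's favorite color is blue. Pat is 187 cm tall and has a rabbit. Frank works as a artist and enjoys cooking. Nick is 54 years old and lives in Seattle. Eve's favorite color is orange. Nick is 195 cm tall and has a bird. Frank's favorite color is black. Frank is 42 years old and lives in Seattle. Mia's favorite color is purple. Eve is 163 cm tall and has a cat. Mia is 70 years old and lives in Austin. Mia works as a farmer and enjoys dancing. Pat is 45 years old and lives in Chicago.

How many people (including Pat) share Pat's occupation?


Pat is a chef. Count = 1

1


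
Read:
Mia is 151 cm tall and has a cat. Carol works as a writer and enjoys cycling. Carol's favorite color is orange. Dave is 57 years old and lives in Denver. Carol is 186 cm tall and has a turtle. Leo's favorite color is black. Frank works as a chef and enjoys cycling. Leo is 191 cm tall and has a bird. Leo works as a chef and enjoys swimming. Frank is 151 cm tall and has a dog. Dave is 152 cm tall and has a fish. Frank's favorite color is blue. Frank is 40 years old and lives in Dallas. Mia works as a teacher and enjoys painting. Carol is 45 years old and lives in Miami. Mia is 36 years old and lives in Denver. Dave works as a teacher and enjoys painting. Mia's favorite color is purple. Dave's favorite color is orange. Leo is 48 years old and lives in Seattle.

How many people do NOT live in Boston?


Not in Boston: 5

5


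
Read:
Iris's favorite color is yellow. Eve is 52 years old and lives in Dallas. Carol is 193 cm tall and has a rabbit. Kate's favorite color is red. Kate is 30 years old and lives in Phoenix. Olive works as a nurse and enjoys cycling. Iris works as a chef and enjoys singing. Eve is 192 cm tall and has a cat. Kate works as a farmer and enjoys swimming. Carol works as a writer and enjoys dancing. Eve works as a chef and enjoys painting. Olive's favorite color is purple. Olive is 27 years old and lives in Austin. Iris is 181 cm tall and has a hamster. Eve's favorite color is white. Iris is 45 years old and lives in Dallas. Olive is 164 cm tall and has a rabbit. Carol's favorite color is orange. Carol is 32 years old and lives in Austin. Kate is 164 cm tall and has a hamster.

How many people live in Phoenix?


Count in Phoenix: 1

1


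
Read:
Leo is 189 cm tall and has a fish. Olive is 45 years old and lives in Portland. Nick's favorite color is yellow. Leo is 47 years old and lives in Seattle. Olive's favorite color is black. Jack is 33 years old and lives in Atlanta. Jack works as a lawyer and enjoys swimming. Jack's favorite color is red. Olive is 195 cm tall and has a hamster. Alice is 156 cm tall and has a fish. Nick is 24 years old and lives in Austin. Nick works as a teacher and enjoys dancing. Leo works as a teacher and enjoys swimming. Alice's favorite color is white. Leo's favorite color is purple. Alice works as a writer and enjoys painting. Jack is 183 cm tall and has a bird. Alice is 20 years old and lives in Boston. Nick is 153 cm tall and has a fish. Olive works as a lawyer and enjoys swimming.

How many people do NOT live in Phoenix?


Not in Phoenix: 5

5


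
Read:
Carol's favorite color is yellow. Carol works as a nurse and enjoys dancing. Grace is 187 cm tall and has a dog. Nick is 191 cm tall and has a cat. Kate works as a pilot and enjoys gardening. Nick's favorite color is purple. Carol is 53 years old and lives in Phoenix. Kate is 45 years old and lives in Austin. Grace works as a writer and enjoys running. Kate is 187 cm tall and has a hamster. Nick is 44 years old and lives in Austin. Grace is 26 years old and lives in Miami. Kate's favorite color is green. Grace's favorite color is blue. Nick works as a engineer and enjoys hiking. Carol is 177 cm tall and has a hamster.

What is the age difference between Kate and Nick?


|45 - 44| = 1

1


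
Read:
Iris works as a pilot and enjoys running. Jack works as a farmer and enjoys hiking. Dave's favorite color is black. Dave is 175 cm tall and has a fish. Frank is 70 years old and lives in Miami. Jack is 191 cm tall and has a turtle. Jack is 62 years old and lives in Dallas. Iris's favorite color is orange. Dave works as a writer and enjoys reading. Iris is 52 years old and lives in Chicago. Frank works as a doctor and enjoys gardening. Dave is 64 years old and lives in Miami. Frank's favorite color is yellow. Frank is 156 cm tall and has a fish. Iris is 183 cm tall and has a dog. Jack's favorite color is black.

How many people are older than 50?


Filter: 4

4


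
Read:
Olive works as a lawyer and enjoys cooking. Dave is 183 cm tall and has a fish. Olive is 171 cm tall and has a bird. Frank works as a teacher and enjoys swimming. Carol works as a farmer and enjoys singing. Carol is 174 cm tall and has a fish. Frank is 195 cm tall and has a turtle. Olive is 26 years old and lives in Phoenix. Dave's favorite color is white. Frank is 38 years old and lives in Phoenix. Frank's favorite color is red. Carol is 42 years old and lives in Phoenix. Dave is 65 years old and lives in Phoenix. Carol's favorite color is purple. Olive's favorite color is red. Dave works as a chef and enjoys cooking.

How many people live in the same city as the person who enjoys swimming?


Person with hobby swimming is Frank, city Phoenix. Count = 4

4


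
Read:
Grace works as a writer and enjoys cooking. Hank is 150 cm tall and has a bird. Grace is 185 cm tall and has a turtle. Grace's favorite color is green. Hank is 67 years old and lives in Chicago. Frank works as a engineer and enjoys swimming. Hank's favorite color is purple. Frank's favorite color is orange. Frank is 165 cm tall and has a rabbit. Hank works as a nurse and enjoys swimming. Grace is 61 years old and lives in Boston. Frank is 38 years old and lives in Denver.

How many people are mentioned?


People: Hank, Grace, Frank. Count = 3

3


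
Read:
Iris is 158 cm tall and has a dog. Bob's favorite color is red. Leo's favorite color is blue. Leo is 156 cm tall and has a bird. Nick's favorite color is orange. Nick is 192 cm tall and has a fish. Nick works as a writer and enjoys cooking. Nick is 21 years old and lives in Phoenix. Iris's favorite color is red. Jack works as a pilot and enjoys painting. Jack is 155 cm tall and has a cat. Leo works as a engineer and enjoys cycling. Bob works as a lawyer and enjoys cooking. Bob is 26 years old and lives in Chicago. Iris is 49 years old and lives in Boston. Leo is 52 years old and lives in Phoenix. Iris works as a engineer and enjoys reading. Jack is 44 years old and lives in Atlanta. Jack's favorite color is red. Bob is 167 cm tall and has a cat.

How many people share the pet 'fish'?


Count: 1

1


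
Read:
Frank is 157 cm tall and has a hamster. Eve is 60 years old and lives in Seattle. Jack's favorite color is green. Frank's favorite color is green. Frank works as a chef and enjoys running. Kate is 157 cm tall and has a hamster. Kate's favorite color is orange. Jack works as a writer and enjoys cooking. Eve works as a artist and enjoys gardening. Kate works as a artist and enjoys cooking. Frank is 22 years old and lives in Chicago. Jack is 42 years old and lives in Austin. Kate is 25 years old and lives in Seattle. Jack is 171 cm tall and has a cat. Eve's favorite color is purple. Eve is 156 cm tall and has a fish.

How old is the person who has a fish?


Person with fish is Eve, age 60

60


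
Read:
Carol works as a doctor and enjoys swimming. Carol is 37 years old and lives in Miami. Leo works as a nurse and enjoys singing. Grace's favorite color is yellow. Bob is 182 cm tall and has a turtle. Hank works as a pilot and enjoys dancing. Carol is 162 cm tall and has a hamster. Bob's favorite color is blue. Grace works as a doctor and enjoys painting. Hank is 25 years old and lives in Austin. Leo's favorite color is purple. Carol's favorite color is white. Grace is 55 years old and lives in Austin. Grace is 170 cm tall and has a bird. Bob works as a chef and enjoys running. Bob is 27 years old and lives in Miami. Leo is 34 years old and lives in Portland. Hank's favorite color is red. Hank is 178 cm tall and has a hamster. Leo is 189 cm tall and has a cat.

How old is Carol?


Carol is 37 years old

37


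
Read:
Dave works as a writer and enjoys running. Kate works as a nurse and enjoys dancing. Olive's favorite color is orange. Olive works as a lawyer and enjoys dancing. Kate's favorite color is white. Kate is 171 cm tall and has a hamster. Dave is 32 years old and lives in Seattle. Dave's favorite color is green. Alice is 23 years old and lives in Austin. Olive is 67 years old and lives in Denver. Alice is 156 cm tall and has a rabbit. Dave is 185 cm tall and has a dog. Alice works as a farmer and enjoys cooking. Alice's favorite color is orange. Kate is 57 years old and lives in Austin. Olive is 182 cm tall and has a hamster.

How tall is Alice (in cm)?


Alice is 156 cm tall

156


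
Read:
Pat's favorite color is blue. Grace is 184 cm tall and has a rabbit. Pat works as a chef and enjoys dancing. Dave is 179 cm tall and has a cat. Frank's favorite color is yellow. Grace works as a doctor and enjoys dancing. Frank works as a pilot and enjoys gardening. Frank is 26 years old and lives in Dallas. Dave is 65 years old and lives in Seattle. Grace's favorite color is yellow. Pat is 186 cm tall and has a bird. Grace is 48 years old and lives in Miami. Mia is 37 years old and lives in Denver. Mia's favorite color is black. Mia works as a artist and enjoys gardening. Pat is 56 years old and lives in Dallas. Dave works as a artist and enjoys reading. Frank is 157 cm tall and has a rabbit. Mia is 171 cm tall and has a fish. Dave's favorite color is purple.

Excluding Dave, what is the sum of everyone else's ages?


Sum (excluding Dave): 167

167


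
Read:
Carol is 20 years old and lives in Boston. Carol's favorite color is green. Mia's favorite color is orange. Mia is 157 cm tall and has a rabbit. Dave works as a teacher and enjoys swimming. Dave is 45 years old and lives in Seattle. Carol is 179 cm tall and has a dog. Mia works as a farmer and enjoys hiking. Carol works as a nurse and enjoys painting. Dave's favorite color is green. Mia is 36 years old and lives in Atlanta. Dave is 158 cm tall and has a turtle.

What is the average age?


Sum=101, n=3, avg=33.67

33.67


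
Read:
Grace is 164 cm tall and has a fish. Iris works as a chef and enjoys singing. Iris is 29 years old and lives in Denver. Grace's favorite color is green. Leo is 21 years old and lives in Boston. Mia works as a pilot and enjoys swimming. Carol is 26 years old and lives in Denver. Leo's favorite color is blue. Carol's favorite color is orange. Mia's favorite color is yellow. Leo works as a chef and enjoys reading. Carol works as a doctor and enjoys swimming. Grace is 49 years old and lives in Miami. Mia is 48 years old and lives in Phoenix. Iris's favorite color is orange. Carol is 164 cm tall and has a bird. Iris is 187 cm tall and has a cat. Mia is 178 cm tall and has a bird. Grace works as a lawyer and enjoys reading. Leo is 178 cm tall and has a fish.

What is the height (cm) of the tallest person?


Tallest: Iris at 187 cm

187


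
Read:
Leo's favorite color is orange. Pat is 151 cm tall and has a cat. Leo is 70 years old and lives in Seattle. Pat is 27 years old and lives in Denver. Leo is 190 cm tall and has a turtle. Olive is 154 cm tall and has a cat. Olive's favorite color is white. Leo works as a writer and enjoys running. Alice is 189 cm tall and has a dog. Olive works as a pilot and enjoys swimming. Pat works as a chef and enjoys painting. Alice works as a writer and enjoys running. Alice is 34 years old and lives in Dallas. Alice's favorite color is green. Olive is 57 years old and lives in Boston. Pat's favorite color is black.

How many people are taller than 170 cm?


Taller than 170: 2

2


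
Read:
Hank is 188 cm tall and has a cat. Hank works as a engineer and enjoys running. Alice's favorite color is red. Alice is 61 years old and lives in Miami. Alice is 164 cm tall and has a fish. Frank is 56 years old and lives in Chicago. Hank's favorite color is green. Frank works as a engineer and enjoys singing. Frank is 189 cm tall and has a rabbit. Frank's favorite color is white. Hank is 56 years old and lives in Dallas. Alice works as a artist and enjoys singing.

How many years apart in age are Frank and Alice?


56 vs 61, diff = 5

5


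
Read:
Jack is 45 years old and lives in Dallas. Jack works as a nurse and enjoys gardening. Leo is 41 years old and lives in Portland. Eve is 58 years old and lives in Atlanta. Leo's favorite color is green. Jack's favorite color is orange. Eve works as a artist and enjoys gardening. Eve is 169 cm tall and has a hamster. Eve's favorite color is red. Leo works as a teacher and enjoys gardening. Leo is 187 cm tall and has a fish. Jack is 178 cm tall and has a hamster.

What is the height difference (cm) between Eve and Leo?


|169 - 187| = 18

18


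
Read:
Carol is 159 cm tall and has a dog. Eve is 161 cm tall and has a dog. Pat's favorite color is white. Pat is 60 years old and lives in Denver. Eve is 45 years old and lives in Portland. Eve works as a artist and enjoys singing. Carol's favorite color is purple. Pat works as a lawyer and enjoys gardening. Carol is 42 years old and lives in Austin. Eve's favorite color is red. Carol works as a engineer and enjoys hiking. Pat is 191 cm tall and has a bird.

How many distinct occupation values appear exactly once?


Unique occupation values: 3

3


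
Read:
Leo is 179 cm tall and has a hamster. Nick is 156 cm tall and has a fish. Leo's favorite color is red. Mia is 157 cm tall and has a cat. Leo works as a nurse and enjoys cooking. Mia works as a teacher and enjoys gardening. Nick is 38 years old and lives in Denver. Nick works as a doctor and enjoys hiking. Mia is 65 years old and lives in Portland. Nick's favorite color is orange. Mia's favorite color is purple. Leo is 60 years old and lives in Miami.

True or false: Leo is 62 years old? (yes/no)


Leo is actually 60. no

no


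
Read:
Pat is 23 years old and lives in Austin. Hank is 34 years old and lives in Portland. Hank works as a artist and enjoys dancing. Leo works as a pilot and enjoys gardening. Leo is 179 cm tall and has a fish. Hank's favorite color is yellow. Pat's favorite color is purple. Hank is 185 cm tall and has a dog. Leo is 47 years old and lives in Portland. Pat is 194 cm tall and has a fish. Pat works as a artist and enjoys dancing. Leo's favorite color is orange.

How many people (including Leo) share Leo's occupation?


Leo is a pilot. Count = 1

1


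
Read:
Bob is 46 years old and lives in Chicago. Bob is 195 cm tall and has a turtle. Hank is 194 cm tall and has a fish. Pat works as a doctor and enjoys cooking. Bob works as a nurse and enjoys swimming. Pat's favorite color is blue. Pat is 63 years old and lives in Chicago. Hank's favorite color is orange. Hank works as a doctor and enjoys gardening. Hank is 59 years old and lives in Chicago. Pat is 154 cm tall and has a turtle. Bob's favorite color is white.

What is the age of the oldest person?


Oldest: Pat at 63

63


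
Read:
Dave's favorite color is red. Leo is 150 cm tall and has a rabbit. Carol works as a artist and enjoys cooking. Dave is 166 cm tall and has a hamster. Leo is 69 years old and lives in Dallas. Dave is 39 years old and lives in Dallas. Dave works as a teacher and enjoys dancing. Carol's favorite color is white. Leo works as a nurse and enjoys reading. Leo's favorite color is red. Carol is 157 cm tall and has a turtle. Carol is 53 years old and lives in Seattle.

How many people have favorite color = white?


Count: 1

1


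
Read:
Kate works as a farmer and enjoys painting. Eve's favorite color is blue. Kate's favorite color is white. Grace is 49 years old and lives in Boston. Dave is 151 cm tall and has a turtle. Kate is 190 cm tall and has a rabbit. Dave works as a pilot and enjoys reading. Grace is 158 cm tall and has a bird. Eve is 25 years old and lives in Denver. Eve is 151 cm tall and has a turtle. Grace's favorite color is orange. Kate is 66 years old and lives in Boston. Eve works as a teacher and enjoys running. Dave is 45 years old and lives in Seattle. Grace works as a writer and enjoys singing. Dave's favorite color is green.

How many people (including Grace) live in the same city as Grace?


Grace lives in Boston. Count = 2

2


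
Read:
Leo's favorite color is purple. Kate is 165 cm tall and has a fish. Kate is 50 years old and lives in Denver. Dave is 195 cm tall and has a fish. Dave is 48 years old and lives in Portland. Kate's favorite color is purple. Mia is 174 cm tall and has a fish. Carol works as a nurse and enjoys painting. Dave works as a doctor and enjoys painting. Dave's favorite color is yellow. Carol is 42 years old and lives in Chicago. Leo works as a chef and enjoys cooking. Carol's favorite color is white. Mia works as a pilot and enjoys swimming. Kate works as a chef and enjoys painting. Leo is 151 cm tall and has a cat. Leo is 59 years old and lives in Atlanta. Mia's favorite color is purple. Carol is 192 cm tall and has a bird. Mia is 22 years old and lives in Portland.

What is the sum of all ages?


50+59+48+22+42 = 221

221


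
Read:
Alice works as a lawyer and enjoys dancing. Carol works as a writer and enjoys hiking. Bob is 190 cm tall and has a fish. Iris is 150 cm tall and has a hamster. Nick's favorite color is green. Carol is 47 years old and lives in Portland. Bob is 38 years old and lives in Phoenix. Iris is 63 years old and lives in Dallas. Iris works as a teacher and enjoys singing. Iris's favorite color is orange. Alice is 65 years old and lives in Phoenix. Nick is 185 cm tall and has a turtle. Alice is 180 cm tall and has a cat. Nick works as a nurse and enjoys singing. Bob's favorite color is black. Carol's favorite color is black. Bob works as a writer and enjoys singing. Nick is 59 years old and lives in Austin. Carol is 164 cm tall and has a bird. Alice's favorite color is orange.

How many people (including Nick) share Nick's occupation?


Nick is a nurse. Count = 1

1


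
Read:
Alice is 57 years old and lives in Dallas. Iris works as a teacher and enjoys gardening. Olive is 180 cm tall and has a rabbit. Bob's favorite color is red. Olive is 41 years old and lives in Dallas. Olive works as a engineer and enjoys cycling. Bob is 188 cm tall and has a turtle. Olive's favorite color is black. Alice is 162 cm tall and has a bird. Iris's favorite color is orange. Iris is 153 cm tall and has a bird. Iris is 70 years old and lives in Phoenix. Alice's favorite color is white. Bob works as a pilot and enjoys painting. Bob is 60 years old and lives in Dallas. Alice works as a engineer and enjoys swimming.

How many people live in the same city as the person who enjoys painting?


Person with hobby painting is Bob, city Dallas. Count = 3

3


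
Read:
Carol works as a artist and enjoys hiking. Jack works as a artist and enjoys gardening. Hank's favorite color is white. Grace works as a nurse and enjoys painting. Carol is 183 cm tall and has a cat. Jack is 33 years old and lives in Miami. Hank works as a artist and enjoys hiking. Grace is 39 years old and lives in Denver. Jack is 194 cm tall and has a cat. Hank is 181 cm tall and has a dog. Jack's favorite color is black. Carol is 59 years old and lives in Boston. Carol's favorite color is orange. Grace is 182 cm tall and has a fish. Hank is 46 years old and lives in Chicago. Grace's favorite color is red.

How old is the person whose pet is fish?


Person with pet=fish is Grace, age 39

39


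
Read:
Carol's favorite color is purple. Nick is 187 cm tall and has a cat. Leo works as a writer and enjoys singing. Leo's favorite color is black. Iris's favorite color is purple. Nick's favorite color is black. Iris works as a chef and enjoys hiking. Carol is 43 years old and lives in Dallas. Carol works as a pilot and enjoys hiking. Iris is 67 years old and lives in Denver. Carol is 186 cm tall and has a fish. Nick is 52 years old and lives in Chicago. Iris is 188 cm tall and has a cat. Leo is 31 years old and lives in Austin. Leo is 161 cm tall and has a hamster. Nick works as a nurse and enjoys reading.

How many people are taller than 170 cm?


Taller than 170: 3

3


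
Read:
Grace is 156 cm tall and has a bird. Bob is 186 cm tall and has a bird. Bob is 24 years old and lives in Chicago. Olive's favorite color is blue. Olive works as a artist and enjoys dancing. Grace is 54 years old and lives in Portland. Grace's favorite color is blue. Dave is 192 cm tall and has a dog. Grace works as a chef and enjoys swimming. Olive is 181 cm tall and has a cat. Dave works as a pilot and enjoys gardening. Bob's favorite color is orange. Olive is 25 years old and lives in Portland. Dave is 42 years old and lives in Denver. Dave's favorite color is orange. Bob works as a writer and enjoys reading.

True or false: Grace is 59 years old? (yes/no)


Grace is actually 54. no

no


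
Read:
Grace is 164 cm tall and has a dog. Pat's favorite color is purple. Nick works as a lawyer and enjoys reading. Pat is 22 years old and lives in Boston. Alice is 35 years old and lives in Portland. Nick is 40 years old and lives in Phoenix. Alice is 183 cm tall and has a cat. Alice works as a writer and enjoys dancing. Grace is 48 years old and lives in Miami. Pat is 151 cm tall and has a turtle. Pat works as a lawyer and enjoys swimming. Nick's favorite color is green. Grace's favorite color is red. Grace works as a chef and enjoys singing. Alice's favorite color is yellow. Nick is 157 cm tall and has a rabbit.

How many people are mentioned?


People: Alice, Grace, Nick, Pat. Count = 4

4


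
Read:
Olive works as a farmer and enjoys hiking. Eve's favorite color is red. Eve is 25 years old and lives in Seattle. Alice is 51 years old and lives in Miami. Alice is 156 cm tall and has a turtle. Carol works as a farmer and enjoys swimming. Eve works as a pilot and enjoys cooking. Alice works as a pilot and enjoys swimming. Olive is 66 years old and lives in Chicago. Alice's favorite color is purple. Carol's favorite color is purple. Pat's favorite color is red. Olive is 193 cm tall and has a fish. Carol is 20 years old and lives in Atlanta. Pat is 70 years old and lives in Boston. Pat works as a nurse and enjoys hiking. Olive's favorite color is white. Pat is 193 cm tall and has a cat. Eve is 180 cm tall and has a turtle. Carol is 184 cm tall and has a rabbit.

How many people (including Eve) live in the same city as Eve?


Eve lives in Seattle. Count = 1

1


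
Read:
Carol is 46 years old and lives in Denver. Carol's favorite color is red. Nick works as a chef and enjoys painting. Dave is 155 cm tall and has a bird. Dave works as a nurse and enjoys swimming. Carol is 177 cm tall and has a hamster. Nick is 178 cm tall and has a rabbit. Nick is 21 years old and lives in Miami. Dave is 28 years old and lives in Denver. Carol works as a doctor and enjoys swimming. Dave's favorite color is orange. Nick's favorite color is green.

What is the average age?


Sum=95, n=3, avg=31.67

31.67


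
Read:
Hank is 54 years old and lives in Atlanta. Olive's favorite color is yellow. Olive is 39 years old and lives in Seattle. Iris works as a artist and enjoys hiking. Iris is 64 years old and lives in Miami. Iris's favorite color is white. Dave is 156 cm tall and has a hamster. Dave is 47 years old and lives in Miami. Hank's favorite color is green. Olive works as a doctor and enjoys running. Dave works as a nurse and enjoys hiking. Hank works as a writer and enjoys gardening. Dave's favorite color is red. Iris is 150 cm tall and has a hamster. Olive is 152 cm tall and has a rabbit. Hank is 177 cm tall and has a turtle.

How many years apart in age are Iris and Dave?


64 vs 47, diff = 17

17


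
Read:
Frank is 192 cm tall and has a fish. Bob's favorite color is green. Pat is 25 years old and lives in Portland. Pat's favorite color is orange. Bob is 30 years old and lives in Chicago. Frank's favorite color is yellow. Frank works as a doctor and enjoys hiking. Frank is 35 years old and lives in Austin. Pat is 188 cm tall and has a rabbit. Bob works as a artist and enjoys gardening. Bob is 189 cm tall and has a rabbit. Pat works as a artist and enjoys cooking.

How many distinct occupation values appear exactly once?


Unique occupation values: 1

1


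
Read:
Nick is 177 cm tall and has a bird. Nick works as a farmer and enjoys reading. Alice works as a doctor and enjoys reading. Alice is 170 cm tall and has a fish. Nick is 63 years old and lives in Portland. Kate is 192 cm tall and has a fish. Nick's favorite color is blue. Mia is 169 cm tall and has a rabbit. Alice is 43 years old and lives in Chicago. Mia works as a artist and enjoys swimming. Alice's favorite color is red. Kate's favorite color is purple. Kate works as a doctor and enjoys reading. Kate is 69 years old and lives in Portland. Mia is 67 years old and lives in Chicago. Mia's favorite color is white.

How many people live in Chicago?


Count in Chicago: 2

2


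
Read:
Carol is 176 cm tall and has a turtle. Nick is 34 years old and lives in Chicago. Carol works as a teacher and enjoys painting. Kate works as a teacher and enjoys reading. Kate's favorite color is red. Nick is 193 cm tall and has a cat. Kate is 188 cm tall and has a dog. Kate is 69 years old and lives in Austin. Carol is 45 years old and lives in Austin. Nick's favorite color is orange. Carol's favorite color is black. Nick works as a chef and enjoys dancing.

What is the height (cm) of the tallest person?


Tallest: Nick at 193 cm

193


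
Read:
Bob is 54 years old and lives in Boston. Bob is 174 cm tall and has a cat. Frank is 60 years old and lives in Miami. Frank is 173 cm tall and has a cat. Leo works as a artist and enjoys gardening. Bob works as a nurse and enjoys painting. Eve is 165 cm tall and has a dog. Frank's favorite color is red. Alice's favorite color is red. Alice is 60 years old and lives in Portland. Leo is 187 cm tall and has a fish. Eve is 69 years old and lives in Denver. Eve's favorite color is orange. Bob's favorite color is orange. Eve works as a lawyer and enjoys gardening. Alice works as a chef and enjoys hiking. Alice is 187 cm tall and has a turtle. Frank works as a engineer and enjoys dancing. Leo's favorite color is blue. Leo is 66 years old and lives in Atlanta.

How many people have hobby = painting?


Count: 1

1


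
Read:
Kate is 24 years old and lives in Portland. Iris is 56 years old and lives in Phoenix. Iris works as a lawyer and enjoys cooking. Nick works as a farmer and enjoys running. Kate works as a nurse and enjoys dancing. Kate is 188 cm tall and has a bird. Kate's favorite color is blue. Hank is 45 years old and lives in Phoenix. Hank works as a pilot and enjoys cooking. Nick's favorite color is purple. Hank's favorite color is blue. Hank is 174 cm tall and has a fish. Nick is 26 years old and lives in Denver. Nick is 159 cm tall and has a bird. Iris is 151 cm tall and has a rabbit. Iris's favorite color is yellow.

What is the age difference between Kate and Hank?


|24 - 45| = 21

21


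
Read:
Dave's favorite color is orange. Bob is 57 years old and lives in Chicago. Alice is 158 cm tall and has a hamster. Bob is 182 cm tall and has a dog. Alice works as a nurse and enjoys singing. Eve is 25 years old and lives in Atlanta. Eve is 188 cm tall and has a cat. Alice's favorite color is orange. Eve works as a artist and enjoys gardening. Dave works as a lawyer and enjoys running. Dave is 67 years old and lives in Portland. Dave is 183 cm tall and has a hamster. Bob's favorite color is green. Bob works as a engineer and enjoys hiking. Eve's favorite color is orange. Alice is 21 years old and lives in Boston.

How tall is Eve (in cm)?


Eve is 188 cm tall

188


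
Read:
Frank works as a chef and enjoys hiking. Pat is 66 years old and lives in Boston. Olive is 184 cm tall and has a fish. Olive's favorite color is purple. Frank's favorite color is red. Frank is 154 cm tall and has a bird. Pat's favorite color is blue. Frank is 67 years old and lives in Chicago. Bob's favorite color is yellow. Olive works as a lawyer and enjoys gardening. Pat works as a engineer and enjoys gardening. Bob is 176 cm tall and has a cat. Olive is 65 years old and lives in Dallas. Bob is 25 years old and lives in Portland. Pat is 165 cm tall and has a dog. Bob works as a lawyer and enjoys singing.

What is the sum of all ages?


67+65+25+66 = 223

223


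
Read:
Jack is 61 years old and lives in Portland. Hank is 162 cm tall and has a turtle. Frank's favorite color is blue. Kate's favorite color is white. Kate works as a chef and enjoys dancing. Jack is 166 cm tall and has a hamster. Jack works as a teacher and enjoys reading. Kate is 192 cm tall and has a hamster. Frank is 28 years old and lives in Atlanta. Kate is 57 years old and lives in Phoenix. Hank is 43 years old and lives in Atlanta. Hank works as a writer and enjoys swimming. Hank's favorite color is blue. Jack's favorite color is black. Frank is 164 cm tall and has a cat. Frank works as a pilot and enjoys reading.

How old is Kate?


Kate is 57 years old

57


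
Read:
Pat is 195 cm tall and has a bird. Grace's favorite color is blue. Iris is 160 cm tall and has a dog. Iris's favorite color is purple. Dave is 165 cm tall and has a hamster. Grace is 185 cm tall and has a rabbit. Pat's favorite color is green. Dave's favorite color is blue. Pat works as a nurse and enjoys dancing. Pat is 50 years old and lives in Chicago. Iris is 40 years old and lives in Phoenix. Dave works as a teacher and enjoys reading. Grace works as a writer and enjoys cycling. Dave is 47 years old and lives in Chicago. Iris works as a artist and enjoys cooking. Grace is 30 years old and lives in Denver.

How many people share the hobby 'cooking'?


Count: 1

1


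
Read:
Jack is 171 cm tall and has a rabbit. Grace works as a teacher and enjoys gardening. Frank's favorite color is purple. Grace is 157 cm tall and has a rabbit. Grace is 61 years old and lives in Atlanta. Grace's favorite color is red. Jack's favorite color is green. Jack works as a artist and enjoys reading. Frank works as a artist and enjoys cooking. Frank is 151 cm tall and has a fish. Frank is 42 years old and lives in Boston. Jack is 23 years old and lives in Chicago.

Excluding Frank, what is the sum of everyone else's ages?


Sum (excluding Frank): 84

84


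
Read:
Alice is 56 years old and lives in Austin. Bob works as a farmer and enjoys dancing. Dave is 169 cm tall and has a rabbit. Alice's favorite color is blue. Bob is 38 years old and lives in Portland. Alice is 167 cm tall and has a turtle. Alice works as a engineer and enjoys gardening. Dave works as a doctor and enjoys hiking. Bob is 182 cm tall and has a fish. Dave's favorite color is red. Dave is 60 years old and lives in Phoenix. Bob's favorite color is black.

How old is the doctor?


The doctor is Dave, age 60

60


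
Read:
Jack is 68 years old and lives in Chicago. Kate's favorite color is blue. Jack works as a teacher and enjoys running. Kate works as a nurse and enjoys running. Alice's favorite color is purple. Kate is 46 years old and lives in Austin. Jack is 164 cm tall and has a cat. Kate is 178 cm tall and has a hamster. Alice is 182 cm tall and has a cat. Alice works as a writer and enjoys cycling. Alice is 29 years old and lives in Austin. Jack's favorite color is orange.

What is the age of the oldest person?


Oldest: Jack at 68

68


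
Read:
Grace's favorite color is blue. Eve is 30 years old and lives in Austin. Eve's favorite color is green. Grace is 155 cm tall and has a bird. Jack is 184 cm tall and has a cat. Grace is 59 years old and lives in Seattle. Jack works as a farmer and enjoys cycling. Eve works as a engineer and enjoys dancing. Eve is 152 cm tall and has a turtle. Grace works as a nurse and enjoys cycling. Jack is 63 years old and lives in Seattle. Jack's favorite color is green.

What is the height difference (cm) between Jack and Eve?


|184 - 152| = 32

32


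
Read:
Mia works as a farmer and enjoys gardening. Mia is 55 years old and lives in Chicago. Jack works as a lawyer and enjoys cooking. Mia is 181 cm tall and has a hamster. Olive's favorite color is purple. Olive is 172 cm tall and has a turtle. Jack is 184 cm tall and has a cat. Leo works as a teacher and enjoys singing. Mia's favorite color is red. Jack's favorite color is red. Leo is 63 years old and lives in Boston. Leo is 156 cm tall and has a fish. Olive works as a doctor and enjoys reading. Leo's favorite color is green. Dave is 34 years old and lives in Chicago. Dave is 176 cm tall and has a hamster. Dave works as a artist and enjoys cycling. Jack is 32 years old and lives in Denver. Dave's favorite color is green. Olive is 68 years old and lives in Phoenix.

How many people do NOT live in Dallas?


Not in Dallas: 5

5


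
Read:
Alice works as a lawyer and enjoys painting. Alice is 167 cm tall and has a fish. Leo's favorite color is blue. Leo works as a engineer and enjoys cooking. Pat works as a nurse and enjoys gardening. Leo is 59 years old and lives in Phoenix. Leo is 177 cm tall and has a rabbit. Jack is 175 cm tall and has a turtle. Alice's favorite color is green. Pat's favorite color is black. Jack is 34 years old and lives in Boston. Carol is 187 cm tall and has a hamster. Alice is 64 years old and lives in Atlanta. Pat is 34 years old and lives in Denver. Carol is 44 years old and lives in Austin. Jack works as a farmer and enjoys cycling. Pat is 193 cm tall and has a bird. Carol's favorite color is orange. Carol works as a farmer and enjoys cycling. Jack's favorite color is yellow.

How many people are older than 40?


Filter: 3

3


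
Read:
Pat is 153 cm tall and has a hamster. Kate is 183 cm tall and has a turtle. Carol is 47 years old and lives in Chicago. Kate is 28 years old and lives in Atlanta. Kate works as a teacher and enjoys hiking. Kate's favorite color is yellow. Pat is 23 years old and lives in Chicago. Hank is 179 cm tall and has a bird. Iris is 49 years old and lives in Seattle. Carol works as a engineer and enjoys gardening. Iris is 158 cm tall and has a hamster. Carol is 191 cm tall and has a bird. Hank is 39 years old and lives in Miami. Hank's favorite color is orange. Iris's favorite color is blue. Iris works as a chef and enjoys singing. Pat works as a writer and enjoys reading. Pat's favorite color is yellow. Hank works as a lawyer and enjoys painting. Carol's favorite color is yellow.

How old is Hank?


Hank is 39 years old

39


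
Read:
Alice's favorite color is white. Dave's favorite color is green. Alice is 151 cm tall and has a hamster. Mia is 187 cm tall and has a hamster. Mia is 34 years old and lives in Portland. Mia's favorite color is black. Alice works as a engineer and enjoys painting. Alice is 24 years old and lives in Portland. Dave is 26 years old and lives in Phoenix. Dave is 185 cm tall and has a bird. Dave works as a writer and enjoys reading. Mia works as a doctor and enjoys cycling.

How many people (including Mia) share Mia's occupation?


Mia is a doctor. Count = 1

1


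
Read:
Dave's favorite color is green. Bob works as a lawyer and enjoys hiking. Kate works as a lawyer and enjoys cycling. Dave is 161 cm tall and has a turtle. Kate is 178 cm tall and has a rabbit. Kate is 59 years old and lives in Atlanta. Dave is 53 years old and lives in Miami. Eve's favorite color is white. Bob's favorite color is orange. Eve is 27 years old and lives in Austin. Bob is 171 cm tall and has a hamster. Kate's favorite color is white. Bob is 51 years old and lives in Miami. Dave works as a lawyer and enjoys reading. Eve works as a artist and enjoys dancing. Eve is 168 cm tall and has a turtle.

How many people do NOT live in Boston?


Not in Boston: 4

4


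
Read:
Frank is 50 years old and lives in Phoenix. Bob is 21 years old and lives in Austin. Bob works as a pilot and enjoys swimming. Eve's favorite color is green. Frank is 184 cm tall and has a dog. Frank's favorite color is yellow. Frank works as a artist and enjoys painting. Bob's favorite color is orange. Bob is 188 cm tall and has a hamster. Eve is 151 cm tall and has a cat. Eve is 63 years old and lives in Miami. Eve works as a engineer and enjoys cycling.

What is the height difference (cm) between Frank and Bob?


|184 - 188| = 4

4


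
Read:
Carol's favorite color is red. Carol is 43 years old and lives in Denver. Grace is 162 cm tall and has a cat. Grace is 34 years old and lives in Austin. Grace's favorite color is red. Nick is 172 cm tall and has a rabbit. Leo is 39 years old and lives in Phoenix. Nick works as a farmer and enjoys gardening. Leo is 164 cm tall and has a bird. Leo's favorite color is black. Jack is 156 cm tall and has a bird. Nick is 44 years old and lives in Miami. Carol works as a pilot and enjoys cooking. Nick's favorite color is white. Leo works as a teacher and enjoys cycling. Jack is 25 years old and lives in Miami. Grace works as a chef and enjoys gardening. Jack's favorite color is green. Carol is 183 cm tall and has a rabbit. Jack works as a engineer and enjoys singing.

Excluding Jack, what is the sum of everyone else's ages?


Sum (excluding Jack): 160

160
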